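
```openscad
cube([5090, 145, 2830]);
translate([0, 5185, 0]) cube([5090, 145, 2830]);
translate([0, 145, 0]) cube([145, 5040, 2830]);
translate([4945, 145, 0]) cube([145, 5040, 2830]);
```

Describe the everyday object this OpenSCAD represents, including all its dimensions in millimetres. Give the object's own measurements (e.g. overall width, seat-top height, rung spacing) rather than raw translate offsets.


The wall frame of a small rectangular building: four walls, each 2830 mm tall and 145 mm thick, enclosing a footprint 5090 mm (x) by 5330 mm (y) outside-to-outside, with no floor or roof. The front and back walls (the −y and +y sides) span the full width; the two side walls fit between them.


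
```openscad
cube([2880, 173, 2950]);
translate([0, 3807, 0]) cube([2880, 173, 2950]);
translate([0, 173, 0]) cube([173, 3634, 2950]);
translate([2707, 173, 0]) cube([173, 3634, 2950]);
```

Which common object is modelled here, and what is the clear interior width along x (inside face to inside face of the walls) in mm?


A house (or room) frame. The interior width is 2534 mm.

Four 2950 mm walls enclosing a rectangle with no floor or roof — a room or house frame. Outside width is 2880 mm and wall thickness is 173 mm, so the interior width is 2880 − 2 × 173 = 2534 mm.


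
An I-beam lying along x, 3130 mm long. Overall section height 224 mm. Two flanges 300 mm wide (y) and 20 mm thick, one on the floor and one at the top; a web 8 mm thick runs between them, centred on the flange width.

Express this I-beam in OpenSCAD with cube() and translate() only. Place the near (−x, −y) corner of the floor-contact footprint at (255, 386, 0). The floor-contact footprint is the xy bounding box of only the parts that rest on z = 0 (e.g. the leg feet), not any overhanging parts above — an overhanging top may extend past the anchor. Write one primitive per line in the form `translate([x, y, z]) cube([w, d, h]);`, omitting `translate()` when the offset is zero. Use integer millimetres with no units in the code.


translate([255, 386, 0]) cube([3130, 300, 20]);
translate([255, 532, 20]) cube([3130, 8, 184]);
translate([255, 386, 204]) cube([3130, 300, 20]);


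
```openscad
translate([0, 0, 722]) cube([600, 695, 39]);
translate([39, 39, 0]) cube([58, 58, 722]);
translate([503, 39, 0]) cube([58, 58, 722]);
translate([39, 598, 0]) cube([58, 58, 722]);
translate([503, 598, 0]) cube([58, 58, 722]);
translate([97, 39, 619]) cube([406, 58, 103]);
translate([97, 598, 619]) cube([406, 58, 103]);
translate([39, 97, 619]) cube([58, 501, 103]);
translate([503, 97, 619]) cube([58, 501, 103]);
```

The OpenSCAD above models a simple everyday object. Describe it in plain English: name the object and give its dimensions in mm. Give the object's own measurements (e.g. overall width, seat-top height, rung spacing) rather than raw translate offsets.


A rectangular dining table. The top is 600×695×39 mm with its upper surface at z = 761 mm. It stands on four 58×58 mm square legs, each inset 39 mm from the nearest pair of top edges, running from the floor to the underside of the top. Four apron rails, 58 mm thick and 103 mm tall, run between adjacent legs with their top edges flush with the underside of the top and their outer faces flush with the legs' outer faces.


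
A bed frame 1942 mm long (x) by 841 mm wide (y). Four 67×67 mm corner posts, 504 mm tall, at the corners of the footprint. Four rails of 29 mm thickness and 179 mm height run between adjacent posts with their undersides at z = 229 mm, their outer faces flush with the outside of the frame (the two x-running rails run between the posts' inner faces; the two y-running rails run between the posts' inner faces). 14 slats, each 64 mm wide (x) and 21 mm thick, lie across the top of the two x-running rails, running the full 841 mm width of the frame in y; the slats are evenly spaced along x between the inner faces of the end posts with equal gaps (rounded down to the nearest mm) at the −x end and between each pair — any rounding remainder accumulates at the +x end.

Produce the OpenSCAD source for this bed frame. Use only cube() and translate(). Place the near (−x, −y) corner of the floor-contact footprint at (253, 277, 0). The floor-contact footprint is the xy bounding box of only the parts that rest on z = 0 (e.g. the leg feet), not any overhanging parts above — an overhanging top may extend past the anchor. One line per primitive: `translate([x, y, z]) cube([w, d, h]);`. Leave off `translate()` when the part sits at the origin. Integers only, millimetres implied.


translate([253, 277, 0]) cube([67, 67, 504]);
translate([253, 1051, 0]) cube([67, 67, 504]);
translate([2128, 277, 0]) cube([67, 67, 504]);
translate([2128, 1051, 0]) cube([67, 67, 504]);
translate([320, 277, 229]) cube([1808, 29, 179]);
translate([320, 1089, 229]) cube([1808, 29, 179]);
translate([253, 344, 229]) cube([29, 707, 179]);
translate([2166, 344, 229]) cube([29, 707, 179]);
translate([380, 277, 408]) cube([64, 841, 21]);
translate([504, 277, 408]) cube([64, 841, 21]);
translate([628, 277, 408]) cube([64, 841, 21]);
translate([752, 277, 408]) cube([64, 841, 21]);
translate([876, 277, 408]) cube([64, 841, 21]);
translate([1000, 277, 408]) cube([64, 841, 21]);
translate([1124, 277, 408]) cube([64, 841, 21]);
translate([1248, 277, 408]) cube([64, 841, 21]);
translate([1372, 277, 408]) cube([64, 841, 21]);
translate([1496, 277, 408]) cube([64, 841, 21]);
translate([1620, 277, 408]) cube([64, 841, 21]);
translate([1744, 277, 408]) cube([64, 841, 21]);
translate([1868, 277, 408]) cube([64, 841, 21]);
translate([1992, 277, 408]) cube([64, 841, 21]);


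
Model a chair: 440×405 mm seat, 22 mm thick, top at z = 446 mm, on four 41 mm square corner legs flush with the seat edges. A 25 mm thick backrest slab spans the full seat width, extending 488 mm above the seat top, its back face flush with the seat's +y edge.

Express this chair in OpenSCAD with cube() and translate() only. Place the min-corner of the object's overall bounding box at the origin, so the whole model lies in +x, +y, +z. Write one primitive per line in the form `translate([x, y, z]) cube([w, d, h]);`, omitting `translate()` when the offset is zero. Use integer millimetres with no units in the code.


translate([0, 0, 424]) cube([440, 405, 22]);
cube([41, 41, 424]);
translate([399, 0, 0]) cube([41, 41, 424]);
translate([0, 364, 0]) cube([41, 41, 424]);
translate([399, 364, 0]) cube([41, 41, 424]);
translate([0, 380, 446]) cube([440, 25, 488]);


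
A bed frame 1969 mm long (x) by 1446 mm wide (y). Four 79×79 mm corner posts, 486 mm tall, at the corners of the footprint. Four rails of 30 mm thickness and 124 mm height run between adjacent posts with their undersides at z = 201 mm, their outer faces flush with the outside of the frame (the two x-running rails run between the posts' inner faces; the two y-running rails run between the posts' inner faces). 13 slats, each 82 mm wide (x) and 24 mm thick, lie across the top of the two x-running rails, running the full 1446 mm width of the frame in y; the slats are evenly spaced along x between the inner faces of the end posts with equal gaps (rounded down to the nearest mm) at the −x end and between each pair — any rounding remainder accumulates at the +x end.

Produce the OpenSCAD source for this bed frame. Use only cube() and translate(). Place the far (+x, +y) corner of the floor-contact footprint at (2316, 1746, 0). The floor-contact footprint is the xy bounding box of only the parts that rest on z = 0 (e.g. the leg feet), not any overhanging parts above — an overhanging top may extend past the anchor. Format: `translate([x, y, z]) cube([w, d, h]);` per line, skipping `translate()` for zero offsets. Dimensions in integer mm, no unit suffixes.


// slat z = rail_z + rail_h = 201 + 124 = 325
// slat gap = ⌊(1811 − 13·82) / 14⌋ = 53
translate([347, 300, 0]) cube([79, 79, 486]);
translate([347, 1667, 0]) cube([79, 79, 486]);
translate([2237, 300, 0]) cube([79, 79, 486]);
translate([2237, 1667, 0]) cube([79, 79, 486]);
translate([426, 300, 201]) cube([1811, 30, 124]);
translate([426, 1716, 201]) cube([1811, 30, 124]);
translate([347, 379, 201]) cube([30, 1288, 124]);
translate([2286, 379, 201]) cube([30, 1288, 124]);
translate([479, 300, 325]) cube([82, 1446, 24]);
translate([614, 300, 325]) cube([82, 1446, 24]);
translate([749, 300, 325]) cube([82, 1446, 24]);
translate([884, 300, 325]) cube([82, 1446, 24]);
translate([1019, 300, 325]) cube([82, 1446, 24]);
translate([1154, 300, 325]) cube([82, 1446, 24]);
translate([1289, 300, 325]) cube([82, 1446, 24]);
translate([1424, 300, 325]) cube([82, 1446, 24]);
translate([1559, 300, 325]) cube([82, 1446, 24]);
translate([1694, 300, 325]) cube([82, 1446, 24]);
translate([1829, 300, 325]) cube([82, 1446, 24]);
translate([1964, 300, 325]) cube([82, 1446, 24]);
translate([2099, 300, 325]) cube([82, 1446, 24]);


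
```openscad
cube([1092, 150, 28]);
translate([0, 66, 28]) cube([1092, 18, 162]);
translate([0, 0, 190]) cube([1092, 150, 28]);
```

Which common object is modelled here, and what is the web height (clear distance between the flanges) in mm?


An I-beam. The web height is 162 mm.

Two wide flanges with a thin centred web — an I-beam. Overall 218 mm minus two 28 mm flanges gives a web of 218 − 2·28 = 162 mm.


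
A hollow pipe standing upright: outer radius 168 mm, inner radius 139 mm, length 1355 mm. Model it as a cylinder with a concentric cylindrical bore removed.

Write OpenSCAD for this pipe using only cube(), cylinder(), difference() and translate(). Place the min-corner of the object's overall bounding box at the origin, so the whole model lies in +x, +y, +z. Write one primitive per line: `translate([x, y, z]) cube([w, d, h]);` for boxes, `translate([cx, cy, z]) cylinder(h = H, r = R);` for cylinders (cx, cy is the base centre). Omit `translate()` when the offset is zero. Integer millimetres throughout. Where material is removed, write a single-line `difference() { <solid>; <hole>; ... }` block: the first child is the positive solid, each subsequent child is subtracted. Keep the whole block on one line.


difference() { translate([168, 168, 0]) cylinder(h = 1355, r = 168); translate([168, 168, 0]) cylinder(h = 1355, r = 139); }


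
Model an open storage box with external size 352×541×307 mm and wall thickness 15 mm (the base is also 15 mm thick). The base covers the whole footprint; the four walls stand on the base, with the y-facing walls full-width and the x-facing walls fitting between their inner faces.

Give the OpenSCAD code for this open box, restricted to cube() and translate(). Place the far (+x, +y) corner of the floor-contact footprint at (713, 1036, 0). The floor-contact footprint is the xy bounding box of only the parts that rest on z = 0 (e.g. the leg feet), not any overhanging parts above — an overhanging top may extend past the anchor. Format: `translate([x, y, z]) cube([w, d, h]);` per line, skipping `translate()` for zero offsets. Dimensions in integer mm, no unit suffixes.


translate([361, 495, 0]) cube([352, 541, 15]);
translate([361, 495, 15]) cube([352, 15, 292]);
translate([361, 1021, 15]) cube([352, 15, 292]);
translate([361, 510, 15]) cube([15, 511, 292]);
translate([698, 510, 15]) cube([15, 511, 292]);


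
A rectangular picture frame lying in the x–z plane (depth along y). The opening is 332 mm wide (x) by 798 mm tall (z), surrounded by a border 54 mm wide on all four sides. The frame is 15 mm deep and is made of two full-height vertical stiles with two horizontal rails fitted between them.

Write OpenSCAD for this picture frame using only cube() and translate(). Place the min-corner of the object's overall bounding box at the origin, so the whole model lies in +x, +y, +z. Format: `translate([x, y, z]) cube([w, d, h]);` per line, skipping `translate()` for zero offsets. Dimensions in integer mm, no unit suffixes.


cube([54, 15, 906]);
translate([386, 0, 0]) cube([54, 15, 906]);
translate([54, 0, 0]) cube([332, 15, 54]);
translate([54, 0, 852]) cube([332, 15, 54]);


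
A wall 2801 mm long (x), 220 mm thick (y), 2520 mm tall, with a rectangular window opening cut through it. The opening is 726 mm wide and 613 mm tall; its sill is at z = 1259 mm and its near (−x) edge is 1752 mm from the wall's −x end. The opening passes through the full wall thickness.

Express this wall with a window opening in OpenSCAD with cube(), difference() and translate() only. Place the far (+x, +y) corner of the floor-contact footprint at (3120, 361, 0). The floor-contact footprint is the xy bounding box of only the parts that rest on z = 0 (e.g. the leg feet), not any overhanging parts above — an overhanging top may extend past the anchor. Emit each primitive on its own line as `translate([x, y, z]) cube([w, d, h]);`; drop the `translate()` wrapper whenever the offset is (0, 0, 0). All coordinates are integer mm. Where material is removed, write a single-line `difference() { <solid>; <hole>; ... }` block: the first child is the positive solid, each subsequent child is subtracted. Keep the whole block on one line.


difference() { translate([319, 141, 0]) cube([2801, 220, 2520]); translate([2071, 141, 1259]) cube([726, 220, 613]); }


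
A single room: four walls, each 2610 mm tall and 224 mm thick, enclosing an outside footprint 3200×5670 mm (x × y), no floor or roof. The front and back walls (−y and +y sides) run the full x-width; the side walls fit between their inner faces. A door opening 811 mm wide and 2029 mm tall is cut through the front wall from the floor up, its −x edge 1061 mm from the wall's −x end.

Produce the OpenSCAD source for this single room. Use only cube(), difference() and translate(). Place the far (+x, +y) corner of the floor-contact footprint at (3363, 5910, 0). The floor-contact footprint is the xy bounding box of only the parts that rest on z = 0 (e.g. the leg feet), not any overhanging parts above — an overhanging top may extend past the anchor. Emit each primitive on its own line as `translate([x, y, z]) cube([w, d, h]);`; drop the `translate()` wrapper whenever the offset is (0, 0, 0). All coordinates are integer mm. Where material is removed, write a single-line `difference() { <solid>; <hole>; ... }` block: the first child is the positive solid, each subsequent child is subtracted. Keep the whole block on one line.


difference() { translate([163, 240, 0]) cube([3200, 224, 2610]); translate([1224, 240, 0]) cube([811, 224, 2029]); }
translate([163, 5686, 0]) cube([3200, 224, 2610]);
translate([163, 464, 0]) cube([224, 5222, 2610]);
translate([3139, 464, 0]) cube([224, 5222, 2610]);


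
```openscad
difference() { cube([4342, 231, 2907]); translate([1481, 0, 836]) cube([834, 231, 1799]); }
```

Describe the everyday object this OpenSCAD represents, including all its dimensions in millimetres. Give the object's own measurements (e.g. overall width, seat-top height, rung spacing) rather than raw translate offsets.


A wall 4342 mm long (x), 231 mm thick (y), 2907 mm tall, with a rectangular window opening cut through it. The opening is 834 mm wide and 1799 mm tall; its sill is at z = 836 mm and its near (−x) edge is 1481 mm from the wall's −x end. The opening passes through the full wall thickness.


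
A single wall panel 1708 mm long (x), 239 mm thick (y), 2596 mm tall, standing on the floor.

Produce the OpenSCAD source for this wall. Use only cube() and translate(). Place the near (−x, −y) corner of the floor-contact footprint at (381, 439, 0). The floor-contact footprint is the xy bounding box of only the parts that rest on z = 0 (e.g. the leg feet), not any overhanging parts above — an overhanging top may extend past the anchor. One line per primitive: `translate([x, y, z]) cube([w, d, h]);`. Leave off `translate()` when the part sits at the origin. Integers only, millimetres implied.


translate([381, 439, 0]) cube([1708, 239, 2596]);


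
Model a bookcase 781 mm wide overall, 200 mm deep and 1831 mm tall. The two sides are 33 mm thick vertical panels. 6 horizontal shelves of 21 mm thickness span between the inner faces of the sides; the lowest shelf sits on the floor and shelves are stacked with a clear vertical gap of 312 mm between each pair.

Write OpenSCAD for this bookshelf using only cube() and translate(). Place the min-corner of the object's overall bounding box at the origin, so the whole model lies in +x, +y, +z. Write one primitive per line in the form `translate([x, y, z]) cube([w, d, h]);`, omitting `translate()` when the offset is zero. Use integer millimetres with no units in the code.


cube([33, 200, 1831]);
translate([748, 0, 0]) cube([33, 200, 1831]);
translate([33, 0, 0]) cube([715, 200, 21]);
translate([33, 0, 333]) cube([715, 200, 21]);
translate([33, 0, 666]) cube([715, 200, 21]);
translate([33, 0, 999]) cube([715, 200, 21]);
translate([33, 0, 1332]) cube([715, 200, 21]);
translate([33, 0, 1665]) cube([715, 200, 21]);


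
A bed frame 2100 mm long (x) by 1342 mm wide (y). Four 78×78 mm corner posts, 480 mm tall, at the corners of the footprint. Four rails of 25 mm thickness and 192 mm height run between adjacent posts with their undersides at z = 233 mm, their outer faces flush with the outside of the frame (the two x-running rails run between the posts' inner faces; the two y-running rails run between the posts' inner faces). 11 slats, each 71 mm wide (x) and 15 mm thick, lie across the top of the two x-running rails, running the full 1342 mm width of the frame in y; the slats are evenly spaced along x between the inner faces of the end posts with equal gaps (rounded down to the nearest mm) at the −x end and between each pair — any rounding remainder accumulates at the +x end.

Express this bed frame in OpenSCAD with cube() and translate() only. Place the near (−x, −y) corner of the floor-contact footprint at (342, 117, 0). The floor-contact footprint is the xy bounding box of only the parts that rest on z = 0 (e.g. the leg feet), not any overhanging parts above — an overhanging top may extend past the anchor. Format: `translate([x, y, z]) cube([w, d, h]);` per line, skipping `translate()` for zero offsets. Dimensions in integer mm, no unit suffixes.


translate([342, 117, 0]) cube([78, 78, 480]);
translate([342, 1381, 0]) cube([78, 78, 480]);
translate([2364, 117, 0]) cube([78, 78, 480]);
translate([2364, 1381, 0]) cube([78, 78, 480]);
translate([420, 117, 233]) cube([1944, 25, 192]);
translate([420, 1434, 233]) cube([1944, 25, 192]);
translate([342, 195, 233]) cube([25, 1186, 192]);
translate([2417, 195, 233]) cube([25, 1186, 192]);
translate([516, 117, 425]) cube([71, 1342, 15]);
translate([683, 117, 425]) cube([71, 1342, 15]);
translate([850, 117, 425]) cube([71, 1342, 15]);
translate([1017, 117, 425]) cube([71, 1342, 15]);
translate([1184, 117, 425]) cube([71, 1342, 15]);
translate([1351, 117, 425]) cube([71, 1342, 15]);
translate([1518, 117, 425]) cube([71, 1342, 15]);
translate([1685, 117, 425]) cube([71, 1342, 15]);
translate([1852, 117, 425]) cube([71, 1342, 15]);
translate([2019, 117, 425]) cube([71, 1342, 15]);
translate([2186, 117, 425]) cube([71, 1342, 15]);


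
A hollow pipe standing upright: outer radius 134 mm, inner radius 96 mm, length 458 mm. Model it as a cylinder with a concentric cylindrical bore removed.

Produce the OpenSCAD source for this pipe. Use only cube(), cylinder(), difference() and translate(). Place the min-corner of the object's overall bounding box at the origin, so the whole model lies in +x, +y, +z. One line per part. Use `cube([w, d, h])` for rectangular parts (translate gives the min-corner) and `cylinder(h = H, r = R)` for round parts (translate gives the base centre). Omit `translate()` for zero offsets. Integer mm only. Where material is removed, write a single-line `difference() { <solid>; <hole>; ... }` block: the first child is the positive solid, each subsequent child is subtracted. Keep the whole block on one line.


difference() { translate([134, 134, 0]) cylinder(h = 458, r = 134); translate([134, 134, 0]) cylinder(h = 458, r = 96); }


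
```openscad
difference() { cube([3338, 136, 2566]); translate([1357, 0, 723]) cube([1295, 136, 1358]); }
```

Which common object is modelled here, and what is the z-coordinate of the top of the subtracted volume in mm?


A wall with a window opening. The window head height is 2081 mm.

A wall with a rectangular opening subtracted — a window. Sill at z = 723, opening 1358 mm tall, so the head is at 723 + 1358 = 2081 mm.


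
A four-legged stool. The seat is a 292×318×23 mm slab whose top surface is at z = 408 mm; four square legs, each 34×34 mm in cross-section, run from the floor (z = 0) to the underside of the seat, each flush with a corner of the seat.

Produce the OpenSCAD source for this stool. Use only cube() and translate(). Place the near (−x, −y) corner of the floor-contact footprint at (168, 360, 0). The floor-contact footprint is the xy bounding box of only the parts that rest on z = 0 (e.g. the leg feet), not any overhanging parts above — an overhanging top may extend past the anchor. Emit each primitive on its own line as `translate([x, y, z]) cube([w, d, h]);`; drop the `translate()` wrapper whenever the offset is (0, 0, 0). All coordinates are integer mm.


translate([168, 360, 385]) cube([292, 318, 23]);
translate([168, 360, 0]) cube([34, 34, 385]);
translate([426, 360, 0]) cube([34, 34, 385]);
translate([168, 644, 0]) cube([34, 34, 385]);
translate([426, 644, 0]) cube([34, 34, 385]);


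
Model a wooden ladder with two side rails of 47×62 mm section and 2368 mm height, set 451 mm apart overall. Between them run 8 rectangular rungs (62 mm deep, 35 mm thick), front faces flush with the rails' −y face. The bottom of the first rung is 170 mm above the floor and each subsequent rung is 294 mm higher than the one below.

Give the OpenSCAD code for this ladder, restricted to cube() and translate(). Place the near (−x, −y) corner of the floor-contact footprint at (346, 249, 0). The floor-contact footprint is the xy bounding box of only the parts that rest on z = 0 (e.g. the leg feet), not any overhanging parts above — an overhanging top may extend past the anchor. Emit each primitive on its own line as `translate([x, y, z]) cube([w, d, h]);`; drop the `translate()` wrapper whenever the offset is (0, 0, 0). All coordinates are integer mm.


// rung span = 451 - 2*47 = 357
// rung[k] z = 170 + k*294
translate([346, 249, 0]) cube([47, 62, 2368]);
translate([750, 249, 0]) cube([47, 62, 2368]);
translate([393, 249, 170]) cube([357, 62, 35]);
translate([393, 249, 464]) cube([357, 62, 35]);
translate([393, 249, 758]) cube([357, 62, 35]);
translate([393, 249, 1052]) cube([357, 62, 35]);
translate([393, 249, 1346]) cube([357, 62, 35]);
translate([393, 249, 1640]) cube([357, 62, 35]);
translate([393, 249, 1934]) cube([357, 62, 35]);
translate([393, 249, 2228]) cube([357, 62, 35]);


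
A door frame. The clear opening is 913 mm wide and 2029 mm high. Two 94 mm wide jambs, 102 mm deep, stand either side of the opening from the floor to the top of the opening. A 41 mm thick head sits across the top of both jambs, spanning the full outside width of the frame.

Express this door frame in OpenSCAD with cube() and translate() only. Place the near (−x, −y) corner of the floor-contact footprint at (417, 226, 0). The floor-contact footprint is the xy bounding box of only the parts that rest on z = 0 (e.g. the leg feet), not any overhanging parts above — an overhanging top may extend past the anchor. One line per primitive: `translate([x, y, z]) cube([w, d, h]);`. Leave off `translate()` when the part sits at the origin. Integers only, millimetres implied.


translate([417, 226, 0]) cube([94, 102, 2029]);
translate([1424, 226, 0]) cube([94, 102, 2029]);
translate([417, 226, 2029]) cube([1101, 102, 41]);


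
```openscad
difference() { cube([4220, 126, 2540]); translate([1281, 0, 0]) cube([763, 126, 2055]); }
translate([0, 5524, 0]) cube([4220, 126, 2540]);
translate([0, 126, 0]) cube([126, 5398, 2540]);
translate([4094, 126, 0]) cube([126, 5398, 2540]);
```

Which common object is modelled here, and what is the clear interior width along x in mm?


A single room. The interior width is 3968 mm.

Four walls enclosing a rectangle with a door in the front wall — a room. Outside width 4220 minus two 126 mm walls gives 3968 mm.


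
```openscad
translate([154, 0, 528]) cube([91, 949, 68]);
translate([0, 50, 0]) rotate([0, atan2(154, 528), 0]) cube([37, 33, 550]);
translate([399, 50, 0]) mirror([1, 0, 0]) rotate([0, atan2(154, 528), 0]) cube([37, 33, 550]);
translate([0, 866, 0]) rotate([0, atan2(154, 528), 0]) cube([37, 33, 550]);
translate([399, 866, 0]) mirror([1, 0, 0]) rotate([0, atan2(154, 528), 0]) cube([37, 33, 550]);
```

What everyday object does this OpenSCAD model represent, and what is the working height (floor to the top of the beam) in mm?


A sawhorse. The overall height is 596 mm.

A beam across two mirrored pairs of raked legs — a sawhorse. The beam's underside is at z = 528 (matching the legs' vertical rise in atan2(154, 528)) and the beam is 68 mm tall, so its top is at 528 + 68 = 596 mm. The raked legs top out at the beam's underside, so that is the highest point.


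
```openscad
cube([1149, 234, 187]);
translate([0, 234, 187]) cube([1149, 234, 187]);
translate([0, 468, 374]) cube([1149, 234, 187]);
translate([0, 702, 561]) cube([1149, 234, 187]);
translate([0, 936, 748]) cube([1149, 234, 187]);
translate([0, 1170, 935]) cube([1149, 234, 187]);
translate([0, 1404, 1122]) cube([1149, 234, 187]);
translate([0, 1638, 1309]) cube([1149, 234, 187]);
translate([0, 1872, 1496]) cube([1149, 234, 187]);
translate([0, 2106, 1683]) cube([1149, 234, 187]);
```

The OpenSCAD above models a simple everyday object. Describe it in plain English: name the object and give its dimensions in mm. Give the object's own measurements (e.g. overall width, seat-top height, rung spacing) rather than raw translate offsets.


A straight staircase of 10 solid steps. Each step is 1149 mm wide (x), 234 mm deep (y, the going) and 187 mm tall (the rise). The first step rests on the floor; each subsequent step sits one going further in +y and one rise higher in +z, directly behind and above the previous step with no overlap.


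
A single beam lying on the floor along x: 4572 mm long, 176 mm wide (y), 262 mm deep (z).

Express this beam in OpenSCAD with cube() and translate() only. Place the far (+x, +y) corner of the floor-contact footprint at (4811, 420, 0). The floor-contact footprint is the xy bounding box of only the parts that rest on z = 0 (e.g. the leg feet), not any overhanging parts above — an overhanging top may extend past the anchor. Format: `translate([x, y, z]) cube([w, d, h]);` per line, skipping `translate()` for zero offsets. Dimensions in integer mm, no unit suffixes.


translate([239, 244, 0]) cube([4572, 176, 262]);


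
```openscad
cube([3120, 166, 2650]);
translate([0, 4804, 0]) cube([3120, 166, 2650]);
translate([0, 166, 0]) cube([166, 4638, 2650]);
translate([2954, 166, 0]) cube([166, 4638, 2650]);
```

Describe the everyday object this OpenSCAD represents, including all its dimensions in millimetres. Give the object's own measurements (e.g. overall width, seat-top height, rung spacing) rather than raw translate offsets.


The wall frame of a small rectangular building: four walls, each 2650 mm tall and 166 mm thick, enclosing a footprint 3120 mm (x) by 4970 mm (y) outside-to-outside, with no floor or roof. The front and back walls (the −y and +y sides) span the full width; the two side walls fit between them.


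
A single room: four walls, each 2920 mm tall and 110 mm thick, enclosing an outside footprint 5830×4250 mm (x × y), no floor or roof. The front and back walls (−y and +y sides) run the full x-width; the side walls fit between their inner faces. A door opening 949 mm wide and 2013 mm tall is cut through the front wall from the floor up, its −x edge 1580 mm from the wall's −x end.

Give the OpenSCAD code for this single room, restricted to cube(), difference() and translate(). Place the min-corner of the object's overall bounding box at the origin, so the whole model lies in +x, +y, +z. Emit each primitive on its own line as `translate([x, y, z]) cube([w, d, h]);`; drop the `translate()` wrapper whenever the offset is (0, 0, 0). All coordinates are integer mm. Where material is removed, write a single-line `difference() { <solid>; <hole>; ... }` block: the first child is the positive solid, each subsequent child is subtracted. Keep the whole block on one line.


difference() { cube([5830, 110, 2920]); translate([1580, 0, 0]) cube([949, 110, 2013]); }
translate([0, 4140, 0]) cube([5830, 110, 2920]);
translate([0, 110, 0]) cube([110, 4030, 2920]);
translate([5720, 110, 0]) cube([110, 4030, 2920]);


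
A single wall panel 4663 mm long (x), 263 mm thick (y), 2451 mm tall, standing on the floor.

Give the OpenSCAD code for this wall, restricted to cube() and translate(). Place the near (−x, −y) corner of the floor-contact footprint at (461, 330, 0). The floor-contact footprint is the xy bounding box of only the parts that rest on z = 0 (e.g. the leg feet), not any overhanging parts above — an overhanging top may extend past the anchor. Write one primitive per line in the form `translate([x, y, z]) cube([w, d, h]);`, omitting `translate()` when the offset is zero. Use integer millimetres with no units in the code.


translate([461, 330, 0]) cube([4663, 263, 2451]);


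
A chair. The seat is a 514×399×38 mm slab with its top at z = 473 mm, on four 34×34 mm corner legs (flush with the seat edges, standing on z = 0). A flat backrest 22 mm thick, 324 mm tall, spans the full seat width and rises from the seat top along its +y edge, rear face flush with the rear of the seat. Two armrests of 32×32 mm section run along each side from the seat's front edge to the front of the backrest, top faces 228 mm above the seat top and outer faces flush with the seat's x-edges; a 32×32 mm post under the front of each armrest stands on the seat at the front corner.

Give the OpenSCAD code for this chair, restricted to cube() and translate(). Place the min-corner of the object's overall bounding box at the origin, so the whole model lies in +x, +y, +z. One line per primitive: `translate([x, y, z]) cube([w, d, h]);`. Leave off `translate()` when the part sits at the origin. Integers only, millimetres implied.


translate([0, 0, 435]) cube([514, 399, 38]);
cube([34, 34, 435]);
translate([480, 0, 0]) cube([34, 34, 435]);
translate([0, 365, 0]) cube([34, 34, 435]);
translate([480, 365, 0]) cube([34, 34, 435]);
translate([0, 377, 473]) cube([514, 22, 324]);
translate([0, 0, 669]) cube([32, 377, 32]);
translate([482, 0, 669]) cube([32, 377, 32]);
translate([0, 0, 473]) cube([32, 32, 196]);
translate([482, 0, 473]) cube([32, 32, 196]);


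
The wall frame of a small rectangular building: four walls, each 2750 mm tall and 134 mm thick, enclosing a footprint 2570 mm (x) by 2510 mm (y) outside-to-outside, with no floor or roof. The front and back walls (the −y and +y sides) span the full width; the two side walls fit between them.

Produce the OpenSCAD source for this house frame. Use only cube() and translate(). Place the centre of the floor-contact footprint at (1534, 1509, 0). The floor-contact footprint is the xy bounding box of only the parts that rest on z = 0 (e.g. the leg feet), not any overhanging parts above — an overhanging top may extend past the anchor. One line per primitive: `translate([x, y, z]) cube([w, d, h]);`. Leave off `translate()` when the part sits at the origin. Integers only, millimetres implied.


translate([249, 254, 0]) cube([2570, 134, 2750]);
translate([249, 2630, 0]) cube([2570, 134, 2750]);
translate([249, 388, 0]) cube([134, 2242, 2750]);
translate([2685, 388, 0]) cube([134, 2242, 2750]);


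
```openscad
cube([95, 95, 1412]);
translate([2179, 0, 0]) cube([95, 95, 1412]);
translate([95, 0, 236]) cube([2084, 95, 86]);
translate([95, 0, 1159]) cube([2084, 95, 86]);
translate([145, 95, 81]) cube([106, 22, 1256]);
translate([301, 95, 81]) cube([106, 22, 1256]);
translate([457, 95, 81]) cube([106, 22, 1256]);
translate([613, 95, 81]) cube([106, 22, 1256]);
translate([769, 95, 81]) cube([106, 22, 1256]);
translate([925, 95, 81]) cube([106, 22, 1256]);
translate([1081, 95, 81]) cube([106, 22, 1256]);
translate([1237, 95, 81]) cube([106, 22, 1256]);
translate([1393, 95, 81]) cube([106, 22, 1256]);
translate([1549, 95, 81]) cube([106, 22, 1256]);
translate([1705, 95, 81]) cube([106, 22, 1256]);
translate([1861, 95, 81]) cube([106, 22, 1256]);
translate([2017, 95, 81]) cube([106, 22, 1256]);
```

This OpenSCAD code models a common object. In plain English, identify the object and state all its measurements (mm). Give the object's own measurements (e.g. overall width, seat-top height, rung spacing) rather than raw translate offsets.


A fence section. Two 95×95 mm posts, 1412 mm tall, stand on the floor with a clear span of 2084 mm between their inner faces. Two horizontal rails of 95×86 mm section span the gap between the posts with their undersides at z = 236 mm and z = 1159 mm, flush with the posts' −y face. 13 pickets, each 106 mm wide, 22 mm thick and 1256 mm tall, are fixed to the +y face of the rails with their bottoms at z = 81 mm, spaced across the span with a 50 mm gap after the −x post and between neighbouring pickets, with 56 mm left before the +x post.


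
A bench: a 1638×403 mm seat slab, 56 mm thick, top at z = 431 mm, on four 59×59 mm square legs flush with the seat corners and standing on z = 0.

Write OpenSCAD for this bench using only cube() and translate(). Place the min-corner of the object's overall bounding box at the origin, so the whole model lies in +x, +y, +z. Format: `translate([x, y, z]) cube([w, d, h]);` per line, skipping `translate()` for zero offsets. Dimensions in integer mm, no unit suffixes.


translate([0, 0, 375]) cube([1638, 403, 56]);
cube([59, 59, 375]);
translate([0, 344, 0]) cube([59, 59, 375]);
translate([1579, 0, 0]) cube([59, 59, 375]);
translate([1579, 344, 0]) cube([59, 59, 375]);


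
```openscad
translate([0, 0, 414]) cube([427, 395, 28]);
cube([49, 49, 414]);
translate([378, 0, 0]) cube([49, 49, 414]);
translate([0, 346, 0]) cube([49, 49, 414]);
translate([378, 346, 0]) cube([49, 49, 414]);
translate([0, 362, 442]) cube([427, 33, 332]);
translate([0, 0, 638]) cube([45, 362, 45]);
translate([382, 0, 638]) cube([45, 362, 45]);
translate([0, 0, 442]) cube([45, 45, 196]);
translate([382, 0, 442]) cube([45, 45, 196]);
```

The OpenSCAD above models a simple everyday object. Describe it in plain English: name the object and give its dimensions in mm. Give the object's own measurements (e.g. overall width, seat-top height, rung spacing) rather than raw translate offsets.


A chair. The seat is a 427×395×28 mm slab with its top at z = 442 mm, on four 49×49 mm corner legs (flush with the seat edges, standing on z = 0). A flat backrest 33 mm thick, 332 mm tall, spans the full seat width and rises from the seat top along its +y edge, rear face flush with the rear of the seat. Two armrests of 45×45 mm section run along each side from the seat's front edge to the front of the backrest, top faces 241 mm above the seat top and outer faces flush with the seat's x-edges; a 45×45 mm post under the front of each armrest stands on the seat at the front corner.


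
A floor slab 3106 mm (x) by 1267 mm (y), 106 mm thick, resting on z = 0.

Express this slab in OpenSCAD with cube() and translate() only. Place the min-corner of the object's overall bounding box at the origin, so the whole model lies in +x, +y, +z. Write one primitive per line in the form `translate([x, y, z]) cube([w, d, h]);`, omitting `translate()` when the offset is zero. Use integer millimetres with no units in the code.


cube([3106, 1267, 106]);


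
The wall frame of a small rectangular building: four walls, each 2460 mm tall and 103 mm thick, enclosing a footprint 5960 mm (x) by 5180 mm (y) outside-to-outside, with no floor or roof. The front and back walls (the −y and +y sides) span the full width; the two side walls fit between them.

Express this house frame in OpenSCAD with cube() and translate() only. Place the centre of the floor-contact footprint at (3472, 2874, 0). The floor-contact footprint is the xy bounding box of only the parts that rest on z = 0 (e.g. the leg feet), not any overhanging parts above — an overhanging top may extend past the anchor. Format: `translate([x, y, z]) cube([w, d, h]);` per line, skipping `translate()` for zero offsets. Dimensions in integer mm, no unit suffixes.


translate([492, 284, 0]) cube([5960, 103, 2460]);
translate([492, 5361, 0]) cube([5960, 103, 2460]);
translate([492, 387, 0]) cube([103, 4974, 2460]);
translate([6349, 387, 0]) cube([103, 4974, 2460]);


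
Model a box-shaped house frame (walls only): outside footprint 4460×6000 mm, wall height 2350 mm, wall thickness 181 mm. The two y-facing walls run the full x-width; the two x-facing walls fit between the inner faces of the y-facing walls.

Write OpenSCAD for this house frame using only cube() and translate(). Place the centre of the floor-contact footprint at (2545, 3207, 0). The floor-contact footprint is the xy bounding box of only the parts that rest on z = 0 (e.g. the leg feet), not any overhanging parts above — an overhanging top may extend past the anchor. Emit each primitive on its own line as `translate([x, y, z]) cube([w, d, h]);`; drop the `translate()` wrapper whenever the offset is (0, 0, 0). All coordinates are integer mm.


translate([315, 207, 0]) cube([4460, 181, 2350]);
translate([315, 6026, 0]) cube([4460, 181, 2350]);
translate([315, 388, 0]) cube([181, 5638, 2350]);
translate([4594, 388, 0]) cube([181, 5638, 2350]);


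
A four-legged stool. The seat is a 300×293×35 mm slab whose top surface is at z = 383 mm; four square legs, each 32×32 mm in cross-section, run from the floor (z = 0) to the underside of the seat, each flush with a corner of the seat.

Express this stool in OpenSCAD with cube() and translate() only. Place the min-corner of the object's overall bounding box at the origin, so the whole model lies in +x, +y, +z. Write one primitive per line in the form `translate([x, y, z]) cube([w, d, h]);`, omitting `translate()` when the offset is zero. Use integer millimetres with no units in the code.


translate([0, 0, 348]) cube([300, 293, 35]);
cube([32, 32, 348]);
translate([268, 0, 0]) cube([32, 32, 348]);
translate([0, 261, 0]) cube([32, 32, 348]);
translate([268, 261, 0]) cube([32, 32, 348]);


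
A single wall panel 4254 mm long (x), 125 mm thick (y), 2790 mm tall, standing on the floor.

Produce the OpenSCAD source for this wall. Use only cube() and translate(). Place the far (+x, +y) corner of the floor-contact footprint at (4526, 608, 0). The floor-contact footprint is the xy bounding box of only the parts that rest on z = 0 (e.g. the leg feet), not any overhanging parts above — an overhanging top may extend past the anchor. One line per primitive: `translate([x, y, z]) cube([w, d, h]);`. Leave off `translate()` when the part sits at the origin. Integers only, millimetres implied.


translate([272, 483, 0]) cube([4254, 125, 2790]);


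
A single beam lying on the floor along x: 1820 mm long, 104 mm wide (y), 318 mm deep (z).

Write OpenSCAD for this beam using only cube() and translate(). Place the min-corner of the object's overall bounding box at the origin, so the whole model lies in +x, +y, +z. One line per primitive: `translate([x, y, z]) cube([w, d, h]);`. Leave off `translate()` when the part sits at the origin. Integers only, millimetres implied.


cube([1820, 104, 318]);


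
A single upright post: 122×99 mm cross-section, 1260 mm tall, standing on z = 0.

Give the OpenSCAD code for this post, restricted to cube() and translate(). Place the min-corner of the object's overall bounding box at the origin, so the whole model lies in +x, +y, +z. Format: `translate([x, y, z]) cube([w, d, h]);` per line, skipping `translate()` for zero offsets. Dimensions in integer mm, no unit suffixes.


cube([122, 99, 1260]);


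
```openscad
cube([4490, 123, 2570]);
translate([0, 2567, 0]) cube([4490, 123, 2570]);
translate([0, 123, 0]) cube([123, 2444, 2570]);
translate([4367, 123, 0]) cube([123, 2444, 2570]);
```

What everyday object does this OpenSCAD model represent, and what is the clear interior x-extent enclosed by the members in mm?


A house (or room) frame. The interior width is 4244 mm.

Four 2570 mm walls enclosing a rectangle with no floor or roof — a room or house frame. Outside width is 4490 mm and wall thickness is 123 mm, so the interior width is 4490 − 2 × 123 = 4244 mm.
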